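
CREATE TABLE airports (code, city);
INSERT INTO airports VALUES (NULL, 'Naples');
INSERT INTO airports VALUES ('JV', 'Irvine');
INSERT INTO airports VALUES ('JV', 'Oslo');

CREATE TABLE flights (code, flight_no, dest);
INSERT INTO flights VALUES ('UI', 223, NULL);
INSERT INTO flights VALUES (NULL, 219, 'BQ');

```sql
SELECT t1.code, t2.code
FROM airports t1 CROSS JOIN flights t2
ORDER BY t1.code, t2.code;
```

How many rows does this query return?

CROSS JOIN pairs every row of `airports` with every row of `flights`: 3 × 2 = 6 rows.

6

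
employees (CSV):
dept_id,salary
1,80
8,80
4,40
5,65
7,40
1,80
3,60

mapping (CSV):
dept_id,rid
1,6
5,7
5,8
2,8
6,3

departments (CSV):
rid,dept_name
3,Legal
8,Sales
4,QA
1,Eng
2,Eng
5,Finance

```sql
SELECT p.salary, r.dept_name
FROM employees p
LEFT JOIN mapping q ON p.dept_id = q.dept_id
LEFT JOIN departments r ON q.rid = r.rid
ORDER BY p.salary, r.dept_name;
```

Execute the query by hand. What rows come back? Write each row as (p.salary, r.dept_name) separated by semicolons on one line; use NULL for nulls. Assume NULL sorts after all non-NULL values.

Evaluate left to right. First `employees p LEFT JOIN mapping q` on dept_id: 8 row(s).
Then LEFT JOIN `departments r` on rid: each of those 8 rows is kept; rows whose q.rid has no match in r get NULL for r's columns.

(40, NULL); (40, NULL); (60, NULL); (65, Sales); (65, NULL); (80, NULL); (80, NULL); (80, NULL)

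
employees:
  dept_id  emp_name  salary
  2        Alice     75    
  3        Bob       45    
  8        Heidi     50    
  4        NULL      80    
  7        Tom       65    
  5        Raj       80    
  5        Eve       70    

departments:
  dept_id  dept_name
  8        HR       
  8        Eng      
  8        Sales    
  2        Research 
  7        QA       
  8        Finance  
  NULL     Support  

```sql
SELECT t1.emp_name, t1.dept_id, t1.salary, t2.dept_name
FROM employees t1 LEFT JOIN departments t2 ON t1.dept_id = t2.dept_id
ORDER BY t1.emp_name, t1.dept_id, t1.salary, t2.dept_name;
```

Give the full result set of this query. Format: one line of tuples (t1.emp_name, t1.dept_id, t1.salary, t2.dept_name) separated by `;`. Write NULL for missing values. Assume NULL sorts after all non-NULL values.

LEFT JOIN keeps every row from `employees`; unmatched rows get NULL for `departments`'s columns.
Matching on t1.dept_id = t2.dept_id. A NULL in a compared column never satisfies the condition.
- t1 (dept_id=2) pairs with 1 row(s) of t2.
- t1 (dept_id=3) has no partner → padded with NULL.
- t1 (dept_id=8) pairs with 4 row(s) of t2.
- t1 (dept_id=4) has no partner → padded with NULL.
- t1 (dept_id=7) pairs with 1 row(s) of t2.
- t1 (dept_id=5) has no partner → padded with NULL.
- t1 (dept_id=5) has no partner → padded with NULL.
After projecting and ordering:
t1.emp_name | t1.dept_id | t1.salary | t2.dept_name
Alice | 2 | 75 | Research
Bob | 3 | 45 | NULL
Eve | 5 | 70 | NULL
Heidi | 8 | 50 | Eng
Heidi | 8 | 50 | Finance
Heidi | 8 | 50 | HR
Heidi | 8 | 50 | Sales
Raj | 5 | 80 | NULL
Tom | 7 | 65 | QA
NULL | 4 | 80 | NULL

(Alice, 2, 75, Research); (Bob, 3, 45, NULL); (Eve, 5, 70, NULL); (Heidi, 8, 50, Eng); (Heidi, 8, 50, Finance); (Heidi, 8, 50, HR); (Heidi, 8, 50, Sales); (Raj, 5, 80, NULL); (Tom, 7, 65, QA); (NULL, 4, 80, NULL)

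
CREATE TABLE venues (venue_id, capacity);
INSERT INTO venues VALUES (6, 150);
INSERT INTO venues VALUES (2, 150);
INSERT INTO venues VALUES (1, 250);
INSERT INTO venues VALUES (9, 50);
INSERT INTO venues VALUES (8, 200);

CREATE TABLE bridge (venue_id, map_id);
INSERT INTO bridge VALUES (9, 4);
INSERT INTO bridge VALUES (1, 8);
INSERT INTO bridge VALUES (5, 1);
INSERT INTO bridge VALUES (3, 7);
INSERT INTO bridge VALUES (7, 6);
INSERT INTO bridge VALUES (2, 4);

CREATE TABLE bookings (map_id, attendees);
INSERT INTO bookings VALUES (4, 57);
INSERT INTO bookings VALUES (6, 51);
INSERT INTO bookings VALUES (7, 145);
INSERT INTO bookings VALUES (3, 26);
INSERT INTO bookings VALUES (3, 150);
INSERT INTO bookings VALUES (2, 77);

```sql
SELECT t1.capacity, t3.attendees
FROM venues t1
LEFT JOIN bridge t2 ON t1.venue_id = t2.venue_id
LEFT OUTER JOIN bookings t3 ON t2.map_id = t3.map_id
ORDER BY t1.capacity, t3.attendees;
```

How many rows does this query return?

Joins associate left-to-right: venues LEFT JOIN bridge on venue_id gives 5 intermediate row(s).
Then LEFT JOIN `bookings t3` on map_id: each of those 5 rows is kept; rows whose t2.map_id has no match in t3 get NULL for t3's columns.
Result: 5 row(s).

5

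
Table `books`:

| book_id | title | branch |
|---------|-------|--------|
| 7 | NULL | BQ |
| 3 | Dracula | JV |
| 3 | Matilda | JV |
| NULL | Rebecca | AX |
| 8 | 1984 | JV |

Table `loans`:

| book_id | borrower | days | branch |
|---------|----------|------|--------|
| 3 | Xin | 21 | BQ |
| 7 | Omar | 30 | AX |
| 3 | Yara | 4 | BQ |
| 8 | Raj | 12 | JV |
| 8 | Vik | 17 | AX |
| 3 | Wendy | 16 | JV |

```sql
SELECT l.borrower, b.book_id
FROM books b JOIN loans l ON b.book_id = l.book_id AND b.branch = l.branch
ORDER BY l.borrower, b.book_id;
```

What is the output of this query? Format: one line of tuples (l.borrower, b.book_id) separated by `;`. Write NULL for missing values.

(Raj, 8); (Wendy, 3); (Wendy, 3)

INNER JOIN keeps only pairs where the ON condition holds.
Matching on b.book_id = l.book_id AND b.branch = l.branch. A NULL in a compared column never satisfies the condition.
- book_id=7, branch=BQ: no matching l row, dropped.
- book_id=3, branch=JV: 1 matching l row(s), so 1 row(s) emitted.
- book_id=3, branch=JV: 1 matching l row(s), so 1 row(s) emitted.
- book_id=NULL, branch=AX: no matching l row, dropped.
- book_id=8, branch=JV: 1 matching l row(s), so 1 row(s) emitted.
After projecting and ordering:
l.borrower | b.book_id
Raj | 8
Wendy | 3
Wendy | 3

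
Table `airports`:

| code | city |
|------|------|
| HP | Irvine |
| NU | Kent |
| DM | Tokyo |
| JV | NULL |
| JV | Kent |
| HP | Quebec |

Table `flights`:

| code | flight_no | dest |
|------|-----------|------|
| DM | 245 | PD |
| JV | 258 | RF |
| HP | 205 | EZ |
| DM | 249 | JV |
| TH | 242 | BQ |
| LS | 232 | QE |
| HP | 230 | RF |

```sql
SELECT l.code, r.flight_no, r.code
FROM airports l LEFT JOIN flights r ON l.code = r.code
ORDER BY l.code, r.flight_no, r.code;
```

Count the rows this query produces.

9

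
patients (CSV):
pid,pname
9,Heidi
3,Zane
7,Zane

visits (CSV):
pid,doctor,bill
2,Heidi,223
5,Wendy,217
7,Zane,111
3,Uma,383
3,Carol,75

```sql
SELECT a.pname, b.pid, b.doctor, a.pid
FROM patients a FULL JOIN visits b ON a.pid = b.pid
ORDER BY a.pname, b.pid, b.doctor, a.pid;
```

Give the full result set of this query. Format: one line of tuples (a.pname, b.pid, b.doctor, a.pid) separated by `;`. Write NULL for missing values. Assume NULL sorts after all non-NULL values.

(Heidi, NULL, NULL, 9); (Zane, 3, Carol, 3); (Zane, 3, Uma, 3); (Zane, 7, Zane, 7); (NULL, 2, Heidi, NULL); (NULL, 5, Wendy, NULL)

FULL OUTER JOIN keeps every row from both sides; unmatched rows get NULL for the other side's columns.
Matching on a.pid = b.pid.
- pid=9: no b row matches, row kept with b columns NULL.
- pid=3: 2 matching b row(s), so 2 row(s) emitted.
- pid=7: 1 matching b row(s), so 1 row(s) emitted.
- 2 row(s) from b found no a partner → padded with NULL.
After projecting and ordering:
a.pname | b.pid | b.doctor | a.pid
Heidi | NULL | NULL | 9
Zane | 3 | Carol | 3
Zane | 3 | Uma | 3
Zane | 7 | Zane | 7
NULL | 2 | Heidi | NULL
NULL | 5 | Wendy | NULL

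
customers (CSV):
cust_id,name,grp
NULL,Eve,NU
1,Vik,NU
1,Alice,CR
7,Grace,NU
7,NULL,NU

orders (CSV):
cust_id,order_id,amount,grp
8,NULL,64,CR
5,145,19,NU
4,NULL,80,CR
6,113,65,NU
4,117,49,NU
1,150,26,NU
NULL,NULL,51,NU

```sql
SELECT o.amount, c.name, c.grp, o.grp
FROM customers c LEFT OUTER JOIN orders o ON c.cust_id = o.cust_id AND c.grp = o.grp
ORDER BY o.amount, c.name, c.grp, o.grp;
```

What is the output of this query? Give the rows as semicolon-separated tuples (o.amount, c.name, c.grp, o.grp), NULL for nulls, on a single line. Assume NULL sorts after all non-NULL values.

(26, Vik, NU, NU); (NULL, Alice, CR, NULL); (NULL, Eve, NU, NULL); (NULL, Grace, NU, NULL); (NULL, NULL, NU, NULL)

LEFT JOIN keeps every row from `customers`; unmatched rows get NULL for `orders`'s columns.
Matching on c.cust_id = o.cust_id AND c.grp = o.grp. A NULL in a compared column never satisfies the condition.
- c[0] cust_id=NULL, grp=NU → no match; kept with NULLs on the o side.
- c[1] cust_id=1, grp=NU → 1 match(es) in o → 1 row(s).
- c[2] cust_id=1, grp=CR → no match; kept with NULLs on the o side.
- c[3] cust_id=7, grp=NU → no match; kept with NULLs on the o side.
- c[4] cust_id=7, grp=NU → no match; kept with NULLs on the o side.
After projecting and ordering:
o.amount | c.name | c.grp | o.grp
26 | Vik | NU | NU
NULL | Alice | CR | NULL
NULL | Eve | NU | NULL
NULL | Grace | NU | NULL
NULL | NULL | NU | NULL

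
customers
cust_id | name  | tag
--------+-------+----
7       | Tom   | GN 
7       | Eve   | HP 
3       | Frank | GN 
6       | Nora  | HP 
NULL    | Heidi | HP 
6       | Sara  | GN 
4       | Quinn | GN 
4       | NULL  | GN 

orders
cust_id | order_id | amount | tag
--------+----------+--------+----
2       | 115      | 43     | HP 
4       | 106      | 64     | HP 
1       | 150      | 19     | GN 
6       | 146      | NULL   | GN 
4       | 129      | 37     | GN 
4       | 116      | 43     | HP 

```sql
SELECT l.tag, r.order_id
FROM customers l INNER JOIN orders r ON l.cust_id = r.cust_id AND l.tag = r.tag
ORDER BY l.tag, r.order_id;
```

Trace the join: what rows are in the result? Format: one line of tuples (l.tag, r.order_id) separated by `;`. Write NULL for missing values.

(GN, 129); (GN, 129); (GN, 146)

INNER JOIN keeps only pairs where the ON condition holds.
Matching on l.cust_id = r.cust_id AND l.tag = r.tag. A NULL in a compared column never satisfies the condition.
Matched pairs: 3.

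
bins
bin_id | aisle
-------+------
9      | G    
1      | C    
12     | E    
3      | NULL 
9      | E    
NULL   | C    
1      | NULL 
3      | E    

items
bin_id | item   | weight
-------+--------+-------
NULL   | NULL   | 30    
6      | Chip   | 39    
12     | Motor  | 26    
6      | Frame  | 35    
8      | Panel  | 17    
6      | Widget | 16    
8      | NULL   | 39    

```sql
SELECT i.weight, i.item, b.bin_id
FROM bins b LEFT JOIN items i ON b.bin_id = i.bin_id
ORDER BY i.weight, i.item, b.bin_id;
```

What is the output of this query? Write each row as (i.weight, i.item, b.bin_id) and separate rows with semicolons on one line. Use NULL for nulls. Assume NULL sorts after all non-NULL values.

LEFT JOIN keeps every row from `bins`; unmatched rows get NULL for `items`'s columns.
Matching on b.bin_id = i.bin_id. A NULL in a compared column never satisfies the condition.
- b (bin_id=9) has no partner → padded with NULL.
- b (bin_id=1) has no partner → padded with NULL.
- b (bin_id=12) pairs with 1 row(s) of i.
- b (bin_id=3) has no partner → padded with NULL.
- b (bin_id=9) has no partner → padded with NULL.
- b (bin_id=NULL) has no partner → padded with NULL.
- b (bin_id=1) has no partner → padded with NULL.
- b (bin_id=3) has no partner → padded with NULL.
After projecting and ordering:
i.weight | i.item | b.bin_id
26 | Motor | 12
NULL | NULL | 1
NULL | NULL | 1
NULL | NULL | 3
NULL | NULL | 3
NULL | NULL | 9
NULL | NULL | 9
NULL | NULL | NULL

(26, Motor, 12); (NULL, NULL, 1); (NULL, NULL, 1); (NULL, NULL, 3); (NULL, NULL, 3); (NULL, NULL, 9); (NULL, NULL, 9); (NULL, NULL, NULL)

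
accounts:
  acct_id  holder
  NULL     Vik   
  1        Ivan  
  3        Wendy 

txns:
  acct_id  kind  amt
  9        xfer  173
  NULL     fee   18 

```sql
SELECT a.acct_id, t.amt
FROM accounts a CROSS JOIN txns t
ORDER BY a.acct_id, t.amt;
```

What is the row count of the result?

6

CROSS JOIN pairs every row of `accounts` with every row of `txns`: 3 × 2 = 6 rows.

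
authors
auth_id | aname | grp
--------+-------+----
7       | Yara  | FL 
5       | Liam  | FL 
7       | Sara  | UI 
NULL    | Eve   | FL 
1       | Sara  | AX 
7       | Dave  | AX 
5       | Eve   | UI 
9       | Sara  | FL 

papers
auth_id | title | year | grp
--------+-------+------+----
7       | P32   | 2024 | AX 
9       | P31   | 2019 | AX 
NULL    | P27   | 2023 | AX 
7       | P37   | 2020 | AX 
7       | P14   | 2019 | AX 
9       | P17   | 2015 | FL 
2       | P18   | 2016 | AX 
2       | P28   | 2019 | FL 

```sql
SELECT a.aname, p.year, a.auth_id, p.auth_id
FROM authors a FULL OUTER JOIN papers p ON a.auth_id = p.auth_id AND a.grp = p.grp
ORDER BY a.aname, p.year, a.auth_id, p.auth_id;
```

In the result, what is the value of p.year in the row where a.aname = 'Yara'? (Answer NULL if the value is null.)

FULL OUTER JOIN keeps every row from both sides; unmatched rows get NULL for the other side's columns.
Matching on a.auth_id = p.auth_id AND a.grp = p.grp. A NULL in a compared column never satisfies the condition.
- a[0] auth_id=7, grp=FL → no match; kept with NULLs on the p side.
- a[1] auth_id=5, grp=FL → no match; kept with NULLs on the p side.
- a[2] auth_id=7, grp=UI → no match; kept with NULLs on the p side.
- a[3] auth_id=NULL, grp=FL → no match; kept with NULLs on the p side.
- a[4] auth_id=1, grp=AX → no match; kept with NULLs on the p side.
- a[5] auth_id=7, grp=AX → 3 match(es) in p → 3 row(s).
- a[6] auth_id=5, grp=UI → no match; kept with NULLs on the p side.
- a[7] auth_id=9, grp=FL → 1 match(es) in p → 1 row(s).
- 4 p row(s) had no a match → kept, a columns NULL.

NULL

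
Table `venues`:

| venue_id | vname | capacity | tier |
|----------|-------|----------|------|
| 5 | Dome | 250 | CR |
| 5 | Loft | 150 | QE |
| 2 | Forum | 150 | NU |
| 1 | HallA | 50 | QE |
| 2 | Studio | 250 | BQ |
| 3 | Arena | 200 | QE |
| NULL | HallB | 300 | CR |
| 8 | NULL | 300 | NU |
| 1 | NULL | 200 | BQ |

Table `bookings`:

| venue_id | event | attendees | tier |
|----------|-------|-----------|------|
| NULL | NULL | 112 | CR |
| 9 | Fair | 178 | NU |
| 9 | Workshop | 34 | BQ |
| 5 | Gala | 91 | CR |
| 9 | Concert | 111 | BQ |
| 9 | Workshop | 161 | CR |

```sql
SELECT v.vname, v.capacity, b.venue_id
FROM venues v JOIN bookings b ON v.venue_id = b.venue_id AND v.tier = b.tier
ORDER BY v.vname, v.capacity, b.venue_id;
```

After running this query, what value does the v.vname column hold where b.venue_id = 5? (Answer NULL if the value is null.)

INNER JOIN keeps only pairs where the ON condition holds.
Matching on v.venue_id = b.venue_id AND v.tier = b.tier. A NULL in a compared column never satisfies the condition.
Matched pairs: 1.

Dome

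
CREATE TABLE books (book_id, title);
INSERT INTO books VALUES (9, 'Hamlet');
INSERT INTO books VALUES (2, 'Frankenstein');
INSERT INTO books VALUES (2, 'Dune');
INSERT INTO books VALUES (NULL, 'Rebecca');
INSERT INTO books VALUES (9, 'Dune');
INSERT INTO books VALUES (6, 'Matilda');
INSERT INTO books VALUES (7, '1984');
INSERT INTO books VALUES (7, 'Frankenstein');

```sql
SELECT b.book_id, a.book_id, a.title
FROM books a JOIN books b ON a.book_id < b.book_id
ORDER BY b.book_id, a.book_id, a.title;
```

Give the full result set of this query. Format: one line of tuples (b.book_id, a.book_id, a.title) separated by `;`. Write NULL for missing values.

(6, 2, Dune); (6, 2, Frankenstein); (7, 2, Dune); (7, 2, Dune); (7, 2, Frankenstein); (7, 2, Frankenstein); (7, 6, Matilda); (7, 6, Matilda); (9, 2, Dune); (9, 2, Dune); (9, 2, Frankenstein); (9, 2, Frankenstein); (9, 6, Matilda); (9, 6, Matilda); (9, 7, 1984); (9, 7, 1984); (9, 7, Frankenstein); (9, 7, Frankenstein)

INNER JOIN keeps only pairs where the ON condition holds.
Matching on a.book_id < b.book_id. A NULL in a compared column never satisfies the condition.
Matched pairs: 18.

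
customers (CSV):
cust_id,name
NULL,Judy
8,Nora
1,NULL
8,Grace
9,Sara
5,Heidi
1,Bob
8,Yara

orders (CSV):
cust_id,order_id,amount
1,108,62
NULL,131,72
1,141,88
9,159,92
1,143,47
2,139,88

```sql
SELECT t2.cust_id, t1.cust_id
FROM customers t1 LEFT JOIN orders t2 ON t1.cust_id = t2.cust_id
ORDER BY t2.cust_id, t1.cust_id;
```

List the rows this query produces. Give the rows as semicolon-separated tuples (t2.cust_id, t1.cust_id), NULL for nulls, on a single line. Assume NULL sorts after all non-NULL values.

LEFT JOIN keeps every row from `customers`; unmatched rows get NULL for `orders`'s columns.
Matching on t1.cust_id = t2.cust_id. A NULL in a compared column never satisfies the condition.
Matched pairs: 7; unmatched t1 rows kept: 5.

(1, 1); (1, 1); (1, 1); (1, 1); (1, 1); (1, 1); (9, 9); (NULL, 5); (NULL, 8); (NULL, 8); (NULL, 8); (NULL, NULL)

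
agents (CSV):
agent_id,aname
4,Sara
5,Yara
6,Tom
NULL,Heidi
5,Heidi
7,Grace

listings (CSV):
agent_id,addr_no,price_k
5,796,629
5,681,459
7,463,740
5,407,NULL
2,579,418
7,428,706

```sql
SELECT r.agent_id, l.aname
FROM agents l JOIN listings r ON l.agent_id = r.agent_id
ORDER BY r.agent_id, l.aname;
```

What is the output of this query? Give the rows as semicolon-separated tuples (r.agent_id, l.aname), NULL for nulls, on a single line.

INNER JOIN keeps only pairs where the ON condition holds.
Matching on l.agent_id = r.agent_id. A NULL in a compared column never satisfies the condition.
Matched pairs: 8.

(5, Heidi); (5, Heidi); (5, Heidi); (5, Yara); (5, Yara); (5, Yara); (7, Grace); (7, Grace)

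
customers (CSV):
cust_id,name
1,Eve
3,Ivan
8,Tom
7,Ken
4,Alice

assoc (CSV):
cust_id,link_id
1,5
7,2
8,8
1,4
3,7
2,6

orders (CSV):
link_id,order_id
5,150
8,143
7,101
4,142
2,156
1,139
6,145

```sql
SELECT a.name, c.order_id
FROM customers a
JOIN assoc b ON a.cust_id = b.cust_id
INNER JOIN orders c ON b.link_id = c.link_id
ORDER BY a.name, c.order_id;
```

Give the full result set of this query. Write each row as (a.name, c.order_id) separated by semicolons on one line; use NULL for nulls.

(Eve, 142); (Eve, 150); (Ivan, 101); (Ken, 156); (Tom, 143)

Step 1 — a INNER JOIN b on cust_id → 5 row(s).
Then INNER JOIN `orders c` on link_id: keep only rows whose b.link_id appears in c.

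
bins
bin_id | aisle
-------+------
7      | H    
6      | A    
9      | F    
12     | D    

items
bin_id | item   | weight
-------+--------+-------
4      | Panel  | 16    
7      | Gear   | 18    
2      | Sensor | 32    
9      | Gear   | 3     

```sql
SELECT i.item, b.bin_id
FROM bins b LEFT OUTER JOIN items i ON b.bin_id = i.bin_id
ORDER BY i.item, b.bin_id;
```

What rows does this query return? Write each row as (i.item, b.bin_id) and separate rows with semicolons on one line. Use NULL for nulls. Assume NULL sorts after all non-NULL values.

LEFT JOIN keeps every row from `bins`; unmatched rows get NULL for `items`'s columns.
Matching on b.bin_id = i.bin_id.
- b[0] bin_id=7 → 1 match(es) in i → 1 row(s).
- b[1] bin_id=6 → no match; kept with NULLs on the i side.
- b[2] bin_id=9 → 1 match(es) in i → 1 row(s).
- b[3] bin_id=12 → no match; kept with NULLs on the i side.
After projecting and ordering:
i.item | b.bin_id
Gear | 7
Gear | 9
NULL | 6
NULL | 12

(Gear, 7); (Gear, 9); (NULL, 6); (NULL, 12)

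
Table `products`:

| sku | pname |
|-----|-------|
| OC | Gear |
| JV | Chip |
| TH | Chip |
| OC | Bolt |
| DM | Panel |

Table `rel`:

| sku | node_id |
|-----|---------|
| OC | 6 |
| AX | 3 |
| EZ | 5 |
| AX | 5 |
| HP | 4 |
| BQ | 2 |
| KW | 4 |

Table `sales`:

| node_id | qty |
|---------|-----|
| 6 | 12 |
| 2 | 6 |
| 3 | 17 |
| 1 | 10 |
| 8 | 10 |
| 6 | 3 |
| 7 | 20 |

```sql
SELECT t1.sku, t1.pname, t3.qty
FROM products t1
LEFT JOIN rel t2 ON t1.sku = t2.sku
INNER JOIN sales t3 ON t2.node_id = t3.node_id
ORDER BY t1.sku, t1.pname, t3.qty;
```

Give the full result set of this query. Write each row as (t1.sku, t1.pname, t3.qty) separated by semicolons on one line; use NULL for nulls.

(OC, Bolt, 3); (OC, Bolt, 12); (OC, Gear, 3); (OC, Gear, 12)

Joins associate left-to-right: products LEFT JOIN rel on sku gives 5 intermediate row(s).
Then INNER JOIN `sales t3` on node_id: keep only rows whose t2.node_id appears in t3.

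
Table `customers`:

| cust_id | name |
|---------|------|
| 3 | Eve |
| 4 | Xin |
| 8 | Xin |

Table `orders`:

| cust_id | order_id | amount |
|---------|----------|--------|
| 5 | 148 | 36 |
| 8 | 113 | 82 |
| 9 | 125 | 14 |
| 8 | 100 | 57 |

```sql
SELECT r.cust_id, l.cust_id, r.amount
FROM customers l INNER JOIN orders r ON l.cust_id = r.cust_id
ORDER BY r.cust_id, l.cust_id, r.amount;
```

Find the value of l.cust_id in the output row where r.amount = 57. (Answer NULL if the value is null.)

INNER JOIN keeps only pairs where the ON condition holds.
Matching on l.cust_id = r.cust_id.
- l row (cust_id=3): no match → dropped.
- l row (cust_id=4): no match → dropped.
- l row (cust_id=8): matches 2 r row(s) → 2 output row(s).

8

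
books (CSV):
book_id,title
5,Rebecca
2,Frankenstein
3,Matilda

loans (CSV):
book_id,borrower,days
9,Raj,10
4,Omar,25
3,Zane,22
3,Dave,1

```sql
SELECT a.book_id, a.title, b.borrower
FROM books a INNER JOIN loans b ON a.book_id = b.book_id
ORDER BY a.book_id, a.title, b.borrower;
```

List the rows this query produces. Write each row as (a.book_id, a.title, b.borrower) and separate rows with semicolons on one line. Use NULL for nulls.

(3, Matilda, Dave); (3, Matilda, Zane)

INNER JOIN keeps only pairs where the ON condition holds.
Matching on a.book_id = b.book_id.
- a (book_id=5) has no partner → excluded.
- a (book_id=2) has no partner → excluded.
- a (book_id=3) pairs with 2 row(s) of b.
After projecting and ordering:
a.book_id | a.title | b.borrower
3 | Matilda | Dave
3 | Matilda | Zane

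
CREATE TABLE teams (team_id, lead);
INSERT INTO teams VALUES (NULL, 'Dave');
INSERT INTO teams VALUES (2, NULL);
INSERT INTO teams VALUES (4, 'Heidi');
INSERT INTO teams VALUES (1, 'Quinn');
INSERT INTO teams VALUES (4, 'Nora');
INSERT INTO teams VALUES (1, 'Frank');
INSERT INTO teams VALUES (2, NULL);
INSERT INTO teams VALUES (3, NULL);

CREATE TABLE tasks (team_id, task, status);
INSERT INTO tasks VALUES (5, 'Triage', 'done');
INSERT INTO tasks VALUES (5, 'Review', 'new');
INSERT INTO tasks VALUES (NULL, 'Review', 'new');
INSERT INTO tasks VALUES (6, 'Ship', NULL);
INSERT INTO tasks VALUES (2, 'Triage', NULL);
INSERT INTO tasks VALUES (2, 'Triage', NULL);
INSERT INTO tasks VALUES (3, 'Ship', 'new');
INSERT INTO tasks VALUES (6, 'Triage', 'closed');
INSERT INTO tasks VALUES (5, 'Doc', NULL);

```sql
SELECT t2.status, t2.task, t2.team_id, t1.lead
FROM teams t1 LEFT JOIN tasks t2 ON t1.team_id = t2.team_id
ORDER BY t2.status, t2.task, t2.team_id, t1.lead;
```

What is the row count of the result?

LEFT JOIN keeps every row from `teams`; unmatched rows get NULL for `tasks`'s columns.
Matching on t1.team_id = t2.team_id. A NULL in a compared column never satisfies the condition.
Matched pairs: 5; unmatched t1 rows kept: 5.
Total: 5 matched + 5 padded = 10 rows.

10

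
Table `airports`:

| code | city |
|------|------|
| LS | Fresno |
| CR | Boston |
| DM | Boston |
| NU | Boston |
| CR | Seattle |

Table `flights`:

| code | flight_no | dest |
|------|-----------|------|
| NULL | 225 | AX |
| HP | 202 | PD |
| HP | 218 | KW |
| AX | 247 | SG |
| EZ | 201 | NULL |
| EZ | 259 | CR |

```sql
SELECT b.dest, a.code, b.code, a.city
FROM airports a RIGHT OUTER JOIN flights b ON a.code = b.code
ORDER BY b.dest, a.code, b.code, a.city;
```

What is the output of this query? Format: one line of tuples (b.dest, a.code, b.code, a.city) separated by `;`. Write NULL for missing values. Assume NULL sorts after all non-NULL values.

(AX, NULL, NULL, NULL); (CR, NULL, EZ, NULL); (KW, NULL, HP, NULL); (PD, NULL, HP, NULL); (SG, NULL, AX, NULL); (NULL, NULL, EZ, NULL)

RIGHT JOIN keeps every row from `flights`; unmatched rows get NULL for `airports`'s columns.
Matching on a.code = b.code. A NULL in a compared column never satisfies the condition.
- a row (code=LS): no match.
- a row (code=CR): no match.
- a row (code=DM): no match.
- a row (code=NU): no match.
- a row (code=CR): no match.
- 6 row(s) from b found no a partner → padded with NULL.
After projecting and ordering:
b.dest | a.code | b.code | a.city
AX | NULL | NULL | NULL
CR | NULL | EZ | NULL
KW | NULL | HP | NULL
PD | NULL | HP | NULL
SG | NULL | AX | NULL
NULL | NULL | EZ | NULL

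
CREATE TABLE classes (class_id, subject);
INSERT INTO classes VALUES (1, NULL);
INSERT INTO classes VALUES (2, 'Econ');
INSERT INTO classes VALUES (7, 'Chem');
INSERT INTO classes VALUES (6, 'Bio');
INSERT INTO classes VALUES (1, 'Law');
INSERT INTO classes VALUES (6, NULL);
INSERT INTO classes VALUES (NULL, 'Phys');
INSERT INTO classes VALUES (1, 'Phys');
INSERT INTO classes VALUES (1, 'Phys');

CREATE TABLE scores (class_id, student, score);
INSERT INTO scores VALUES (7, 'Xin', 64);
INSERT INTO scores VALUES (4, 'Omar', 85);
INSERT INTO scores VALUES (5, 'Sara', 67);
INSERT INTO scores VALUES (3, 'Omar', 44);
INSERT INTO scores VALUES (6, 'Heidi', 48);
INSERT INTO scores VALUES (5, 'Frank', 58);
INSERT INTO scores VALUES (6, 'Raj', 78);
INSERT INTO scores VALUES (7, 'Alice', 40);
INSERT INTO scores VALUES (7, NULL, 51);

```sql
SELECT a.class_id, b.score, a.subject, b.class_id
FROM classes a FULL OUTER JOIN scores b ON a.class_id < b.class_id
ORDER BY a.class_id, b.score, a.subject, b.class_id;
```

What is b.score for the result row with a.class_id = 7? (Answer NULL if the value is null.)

FULL OUTER JOIN keeps every row from both sides; unmatched rows get NULL for the other side's columns.
Matching on a.class_id < b.class_id. A NULL in a compared column never satisfies the condition.
- a row (class_id=1): matches 9 b row(s) → 9 output row(s).
- a row (class_id=2): matches 9 b row(s) → 9 output row(s).
- a row (class_id=7): no match → kept, b columns NULL.
- a row (class_id=6): matches 3 b row(s) → 3 output row(s).
- a row (class_id=1): matches 9 b row(s) → 9 output row(s).
- a row (class_id=6): matches 3 b row(s) → 3 output row(s).
- a row (class_id=NULL): no match → kept, b columns NULL.
- a row (class_id=1): matches 9 b row(s) → 9 output row(s).
- a row (class_id=1): matches 9 b row(s) → 9 output row(s).

NULL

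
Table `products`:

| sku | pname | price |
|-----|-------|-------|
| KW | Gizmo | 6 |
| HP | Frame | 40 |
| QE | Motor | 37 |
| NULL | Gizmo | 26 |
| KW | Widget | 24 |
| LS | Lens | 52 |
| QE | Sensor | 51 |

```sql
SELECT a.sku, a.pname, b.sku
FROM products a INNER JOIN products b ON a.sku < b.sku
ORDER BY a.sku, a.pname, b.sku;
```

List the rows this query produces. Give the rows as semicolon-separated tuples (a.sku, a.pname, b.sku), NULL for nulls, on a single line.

(HP, Frame, KW); (HP, Frame, KW); (HP, Frame, LS); (HP, Frame, QE); (HP, Frame, QE); (KW, Gizmo, LS); (KW, Gizmo, QE); (KW, Gizmo, QE); (KW, Widget, LS); (KW, Widget, QE); (KW, Widget, QE); (LS, Lens, QE); (LS, Lens, QE)

INNER JOIN keeps only pairs where the ON condition holds.
Matching on a.sku < b.sku. A NULL in a compared column never satisfies the condition.
Matched pairs: 13.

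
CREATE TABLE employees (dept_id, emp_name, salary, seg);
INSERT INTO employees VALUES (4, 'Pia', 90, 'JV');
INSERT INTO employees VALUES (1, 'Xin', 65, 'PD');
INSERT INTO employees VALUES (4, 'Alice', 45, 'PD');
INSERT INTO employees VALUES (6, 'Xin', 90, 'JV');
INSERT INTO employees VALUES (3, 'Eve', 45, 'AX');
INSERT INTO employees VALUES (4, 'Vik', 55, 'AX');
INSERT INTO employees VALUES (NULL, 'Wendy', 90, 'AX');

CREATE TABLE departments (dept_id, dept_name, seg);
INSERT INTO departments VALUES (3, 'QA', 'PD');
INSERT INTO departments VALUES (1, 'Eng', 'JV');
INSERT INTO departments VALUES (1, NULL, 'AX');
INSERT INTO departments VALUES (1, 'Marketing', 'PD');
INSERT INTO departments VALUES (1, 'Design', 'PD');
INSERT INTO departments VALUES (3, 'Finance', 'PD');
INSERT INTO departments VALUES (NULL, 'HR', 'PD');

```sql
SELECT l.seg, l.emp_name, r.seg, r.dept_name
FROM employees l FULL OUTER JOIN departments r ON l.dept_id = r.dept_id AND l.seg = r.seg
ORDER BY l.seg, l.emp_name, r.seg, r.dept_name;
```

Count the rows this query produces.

FULL OUTER JOIN keeps every row from both sides; unmatched rows get NULL for the other side's columns.
Matching on l.dept_id = r.dept_id AND l.seg = r.seg. A NULL in a compared column never satisfies the condition.
- dept_id=4, seg=JV: no r row matches, row kept with r columns NULL.
- dept_id=1, seg=PD: 2 matching r row(s), so 2 row(s) emitted.
- dept_id=4, seg=PD: no r row matches, row kept with r columns NULL.
- dept_id=6, seg=JV: no r row matches, row kept with r columns NULL.
- dept_id=3, seg=AX: no r row matches, row kept with r columns NULL.
- dept_id=4, seg=AX: no r row matches, row kept with r columns NULL.
- dept_id=NULL, seg=AX: no r row matches, row kept with r columns NULL.
- 5 row(s) from r found no l partner → padded with NULL.
Total: 2 matched + 11 padded = 13 rows.

13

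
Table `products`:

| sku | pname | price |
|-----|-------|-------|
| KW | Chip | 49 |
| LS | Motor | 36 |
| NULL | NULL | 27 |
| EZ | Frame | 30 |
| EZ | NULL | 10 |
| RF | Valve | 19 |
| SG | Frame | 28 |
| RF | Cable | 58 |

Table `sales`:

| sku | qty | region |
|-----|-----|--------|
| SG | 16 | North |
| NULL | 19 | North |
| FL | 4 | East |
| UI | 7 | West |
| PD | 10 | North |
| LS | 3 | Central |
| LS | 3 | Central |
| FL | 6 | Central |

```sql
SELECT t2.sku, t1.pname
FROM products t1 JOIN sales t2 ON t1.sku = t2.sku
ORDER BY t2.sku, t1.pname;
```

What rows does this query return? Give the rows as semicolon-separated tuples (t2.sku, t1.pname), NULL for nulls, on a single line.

(LS, Motor); (LS, Motor); (SG, Frame)

INNER JOIN keeps only pairs where the ON condition holds.
Matching on t1.sku = t2.sku. A NULL in a compared column never satisfies the condition.
- t1 (sku=KW) has no partner → excluded.
- t1 (sku=LS) pairs with 2 row(s) of t2.
- t1 (sku=NULL) has no partner → excluded.
- t1 (sku=EZ) has no partner → excluded.
- t1 (sku=EZ) has no partner → excluded.
- t1 (sku=RF) has no partner → excluded.
- t1 (sku=SG) pairs with 1 row(s) of t2.
- t1 (sku=RF) has no partner → excluded.
After projecting and ordering:
t2.sku | t1.pname
LS | Motor
LS | Motor
SG | Frame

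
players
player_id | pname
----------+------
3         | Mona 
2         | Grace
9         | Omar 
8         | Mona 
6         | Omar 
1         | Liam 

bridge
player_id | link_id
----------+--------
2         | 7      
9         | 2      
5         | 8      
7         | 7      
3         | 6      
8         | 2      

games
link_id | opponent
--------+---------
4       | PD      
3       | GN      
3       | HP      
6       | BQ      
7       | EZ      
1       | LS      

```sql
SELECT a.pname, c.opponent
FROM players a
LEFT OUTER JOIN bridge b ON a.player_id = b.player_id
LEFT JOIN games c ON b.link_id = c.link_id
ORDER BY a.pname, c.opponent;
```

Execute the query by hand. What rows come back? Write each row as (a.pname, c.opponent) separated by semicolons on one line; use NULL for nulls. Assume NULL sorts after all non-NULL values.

Step 1 — a LEFT JOIN b on player_id → 6 row(s).
Then LEFT JOIN `games c` on link_id: each of those 6 rows is kept; rows whose b.link_id has no match in c get NULL for c's columns.

(Grace, EZ); (Liam, NULL); (Mona, BQ); (Mona, NULL); (Omar, NULL); (Omar, NULL)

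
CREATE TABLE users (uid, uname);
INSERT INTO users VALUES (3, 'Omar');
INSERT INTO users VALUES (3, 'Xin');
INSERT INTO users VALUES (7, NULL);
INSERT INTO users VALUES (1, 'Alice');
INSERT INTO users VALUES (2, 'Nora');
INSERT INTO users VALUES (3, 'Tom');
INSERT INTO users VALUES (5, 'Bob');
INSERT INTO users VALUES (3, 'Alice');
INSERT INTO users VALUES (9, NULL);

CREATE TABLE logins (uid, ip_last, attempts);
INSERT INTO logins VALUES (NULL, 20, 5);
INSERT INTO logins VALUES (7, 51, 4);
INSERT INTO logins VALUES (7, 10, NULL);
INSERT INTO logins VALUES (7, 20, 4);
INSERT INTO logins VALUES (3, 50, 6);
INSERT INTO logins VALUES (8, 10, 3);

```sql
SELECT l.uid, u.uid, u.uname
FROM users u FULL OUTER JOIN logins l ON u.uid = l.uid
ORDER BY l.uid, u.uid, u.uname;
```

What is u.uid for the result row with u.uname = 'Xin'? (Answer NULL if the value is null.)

3

FULL OUTER JOIN keeps every row from both sides; unmatched rows get NULL for the other side's columns.
Matching on u.uid = l.uid. A NULL in a compared column never satisfies the condition.
- u[0] uid=3 → 1 match(es) in l → 1 row(s).
- u[1] uid=3 → 1 match(es) in l → 1 row(s).
- u[2] uid=7 → 3 match(es) in l → 3 row(s).
- u[3] uid=1 → no match; kept with NULLs on the l side.
- u[4] uid=2 → no match; kept with NULLs on the l side.
- u[5] uid=3 → 1 match(es) in l → 1 row(s).
- u[6] uid=5 → no match; kept with NULLs on the l side.
- u[7] uid=3 → 1 match(es) in l → 1 row(s).
- u[8] uid=9 → no match; kept with NULLs on the l side.
- 2 l row(s) had no u match → kept, u columns NULL.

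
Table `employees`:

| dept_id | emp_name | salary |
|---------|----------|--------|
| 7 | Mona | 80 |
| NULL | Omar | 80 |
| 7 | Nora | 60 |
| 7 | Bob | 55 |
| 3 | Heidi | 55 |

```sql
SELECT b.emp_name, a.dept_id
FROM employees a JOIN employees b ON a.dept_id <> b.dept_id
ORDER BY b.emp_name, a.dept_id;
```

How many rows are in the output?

6

INNER JOIN keeps only pairs where the ON condition holds.
Matching on a.dept_id <> b.dept_id. A NULL in a compared column never satisfies the condition.
- a row (dept_id=7): matches 1 b row(s) → 1 output row(s).
- a row (dept_id=NULL): no match → dropped.
- a row (dept_id=7): matches 1 b row(s) → 1 output row(s).
- a row (dept_id=7): matches 1 b row(s) → 1 output row(s).
- a row (dept_id=3): matches 3 b row(s) → 3 output row(s).
Total: 6 rows.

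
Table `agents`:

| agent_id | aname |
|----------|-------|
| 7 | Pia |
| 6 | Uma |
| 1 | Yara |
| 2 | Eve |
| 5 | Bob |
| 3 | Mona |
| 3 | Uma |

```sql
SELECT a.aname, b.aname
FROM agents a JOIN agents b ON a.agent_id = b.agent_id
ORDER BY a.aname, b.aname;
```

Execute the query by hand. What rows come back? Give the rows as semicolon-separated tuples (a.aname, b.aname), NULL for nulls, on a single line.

(Bob, Bob); (Eve, Eve); (Mona, Mona); (Mona, Uma); (Pia, Pia); (Uma, Mona); (Uma, Uma); (Uma, Uma); (Yara, Yara)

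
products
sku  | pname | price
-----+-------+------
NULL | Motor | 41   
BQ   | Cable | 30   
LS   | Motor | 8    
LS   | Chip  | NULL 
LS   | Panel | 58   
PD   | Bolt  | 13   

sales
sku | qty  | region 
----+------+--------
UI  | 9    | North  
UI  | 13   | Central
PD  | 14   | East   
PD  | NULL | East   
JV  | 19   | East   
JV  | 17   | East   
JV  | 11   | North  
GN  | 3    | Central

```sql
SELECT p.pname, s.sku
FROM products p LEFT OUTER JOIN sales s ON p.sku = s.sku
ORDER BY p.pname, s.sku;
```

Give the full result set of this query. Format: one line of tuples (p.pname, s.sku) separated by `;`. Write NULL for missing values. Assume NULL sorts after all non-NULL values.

LEFT JOIN keeps every row from `products`; unmatched rows get NULL for `sales`'s columns.
Matching on p.sku = s.sku. A NULL in a compared column never satisfies the condition.
- p[0] sku=NULL → no match; kept with NULLs on the s side.
- p[1] sku=BQ → no match; kept with NULLs on the s side.
- p[2] sku=LS → no match; kept with NULLs on the s side.
- p[3] sku=LS → no match; kept with NULLs on the s side.
- p[4] sku=LS → no match; kept with NULLs on the s side.
- p[5] sku=PD → 2 match(es) in s → 2 row(s).
After projecting and ordering:
p.pname | s.sku
Bolt | PD
Bolt | PD
Cable | NULL
Chip | NULL
Motor | NULL
Motor | NULL
Panel | NULL

(Bolt, PD); (Bolt, PD); (Cable, NULL); (Chip, NULL); (Motor, NULL); (Motor, NULL); (Panel, NULL)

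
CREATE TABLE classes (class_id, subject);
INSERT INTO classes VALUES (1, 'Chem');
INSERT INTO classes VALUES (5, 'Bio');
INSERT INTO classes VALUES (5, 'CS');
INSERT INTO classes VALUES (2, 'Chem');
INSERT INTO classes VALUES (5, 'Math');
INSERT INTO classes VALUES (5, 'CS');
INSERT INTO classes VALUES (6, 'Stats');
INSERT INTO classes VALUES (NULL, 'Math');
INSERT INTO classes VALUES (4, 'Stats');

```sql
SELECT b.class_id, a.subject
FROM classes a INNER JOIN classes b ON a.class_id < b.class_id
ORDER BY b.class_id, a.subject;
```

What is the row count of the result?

22

INNER JOIN keeps only pairs where the ON condition holds.
Matching on a.class_id < b.class_id. A NULL in a compared column never satisfies the condition.
- a[0] class_id=1 → 7 match(es) in b → 7 row(s).
- a[1] class_id=5 → 1 match(es) in b → 1 row(s).
- a[2] class_id=5 → 1 match(es) in b → 1 row(s).
- a[3] class_id=2 → 6 match(es) in b → 6 row(s).
- a[4] class_id=5 → 1 match(es) in b → 1 row(s).
- a[5] class_id=5 → 1 match(es) in b → 1 row(s).
- a[6] class_id=6 → no match; dropped.
- a[7] class_id=NULL → no match; dropped.
- a[8] class_id=4 → 5 match(es) in b → 5 row(s).
Total: 22 rows.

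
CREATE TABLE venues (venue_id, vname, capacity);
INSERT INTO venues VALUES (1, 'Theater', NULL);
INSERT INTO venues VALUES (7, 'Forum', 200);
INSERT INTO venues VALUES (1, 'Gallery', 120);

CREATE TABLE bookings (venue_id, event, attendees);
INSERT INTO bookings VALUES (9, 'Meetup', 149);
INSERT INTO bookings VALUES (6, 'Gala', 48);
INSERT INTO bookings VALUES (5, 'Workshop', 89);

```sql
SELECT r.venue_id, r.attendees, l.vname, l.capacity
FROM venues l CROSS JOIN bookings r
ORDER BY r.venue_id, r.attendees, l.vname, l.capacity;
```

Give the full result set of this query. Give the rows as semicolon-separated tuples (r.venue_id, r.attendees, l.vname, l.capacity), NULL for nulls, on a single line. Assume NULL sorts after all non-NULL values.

(5, 89, Forum, 200); (5, 89, Gallery, 120); (5, 89, Theater, NULL); (6, 48, Forum, 200); (6, 48, Gallery, 120); (6, 48, Theater, NULL); (9, 149, Forum, 200); (9, 149, Gallery, 120); (9, 149, Theater, NULL)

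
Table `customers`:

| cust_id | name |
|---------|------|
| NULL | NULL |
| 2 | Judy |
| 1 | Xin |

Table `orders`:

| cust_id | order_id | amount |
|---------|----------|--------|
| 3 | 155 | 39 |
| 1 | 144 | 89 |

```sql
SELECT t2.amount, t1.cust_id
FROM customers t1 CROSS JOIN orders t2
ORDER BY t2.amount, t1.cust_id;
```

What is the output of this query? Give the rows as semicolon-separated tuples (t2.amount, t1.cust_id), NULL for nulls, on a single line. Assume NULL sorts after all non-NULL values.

(39, 1); (39, 2); (39, NULL); (89, 1); (89, 2); (89, NULL)

CROSS JOIN pairs every row of `customers` with every row of `orders`: 3 × 2 = 6 rows.
After projecting and ordering:
t2.amount | t1.cust_id
39 | 1
39 | 2
39 | NULL
89 | 1
89 | 2
89 | NULL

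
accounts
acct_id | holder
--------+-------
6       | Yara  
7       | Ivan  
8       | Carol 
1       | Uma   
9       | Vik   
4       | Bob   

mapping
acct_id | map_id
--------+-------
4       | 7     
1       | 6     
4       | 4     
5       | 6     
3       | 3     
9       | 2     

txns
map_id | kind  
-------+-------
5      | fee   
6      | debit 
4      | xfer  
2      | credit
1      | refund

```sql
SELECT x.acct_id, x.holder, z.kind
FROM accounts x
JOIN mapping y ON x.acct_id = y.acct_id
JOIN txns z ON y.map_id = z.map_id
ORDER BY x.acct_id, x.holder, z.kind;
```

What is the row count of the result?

Joins associate left-to-right: accounts INNER JOIN mapping on acct_id gives 4 intermediate row(s).
Then INNER JOIN `txns z` on map_id: keep only rows whose y.map_id appears in z.
Result: 3 row(s).

3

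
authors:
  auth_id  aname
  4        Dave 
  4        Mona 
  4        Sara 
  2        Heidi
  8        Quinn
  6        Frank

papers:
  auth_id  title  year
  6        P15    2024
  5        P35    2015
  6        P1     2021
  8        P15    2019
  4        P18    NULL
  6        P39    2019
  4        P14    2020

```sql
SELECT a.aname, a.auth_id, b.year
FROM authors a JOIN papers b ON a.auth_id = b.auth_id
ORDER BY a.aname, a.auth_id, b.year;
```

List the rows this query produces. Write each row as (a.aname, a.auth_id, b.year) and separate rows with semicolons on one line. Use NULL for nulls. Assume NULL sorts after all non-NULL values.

(Dave, 4, 2020); (Dave, 4, NULL); (Frank, 6, 2019); (Frank, 6, 2021); (Frank, 6, 2024); (Mona, 4, 2020); (Mona, 4, NULL); (Quinn, 8, 2019); (Sara, 4, 2020); (Sara, 4, NULL)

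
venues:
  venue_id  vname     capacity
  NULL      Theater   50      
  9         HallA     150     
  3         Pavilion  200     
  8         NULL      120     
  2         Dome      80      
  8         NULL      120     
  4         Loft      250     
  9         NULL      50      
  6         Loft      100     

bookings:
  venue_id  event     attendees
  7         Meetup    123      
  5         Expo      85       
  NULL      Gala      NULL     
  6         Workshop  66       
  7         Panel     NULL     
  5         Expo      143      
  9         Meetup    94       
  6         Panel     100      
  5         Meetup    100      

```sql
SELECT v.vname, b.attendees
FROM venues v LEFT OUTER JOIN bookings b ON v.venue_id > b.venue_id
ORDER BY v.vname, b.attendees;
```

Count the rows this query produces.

35

LEFT JOIN keeps every row from `venues`; unmatched rows get NULL for `bookings`'s columns.
Matching on v.venue_id > b.venue_id. A NULL in a compared column never satisfies the condition.
- v (venue_id=NULL) has no partner → padded with NULL.
- v (venue_id=9) pairs with 7 row(s) of b.
- v (venue_id=3) has no partner → padded with NULL.
- v (venue_id=8) pairs with 7 row(s) of b.
- v (venue_id=2) has no partner → padded with NULL.
- v (venue_id=8) pairs with 7 row(s) of b.
- v (venue_id=4) has no partner → padded with NULL.
- v (venue_id=9) pairs with 7 row(s) of b.
- v (venue_id=6) pairs with 3 row(s) of b.
Total: 31 matched + 4 padded = 35 rows.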